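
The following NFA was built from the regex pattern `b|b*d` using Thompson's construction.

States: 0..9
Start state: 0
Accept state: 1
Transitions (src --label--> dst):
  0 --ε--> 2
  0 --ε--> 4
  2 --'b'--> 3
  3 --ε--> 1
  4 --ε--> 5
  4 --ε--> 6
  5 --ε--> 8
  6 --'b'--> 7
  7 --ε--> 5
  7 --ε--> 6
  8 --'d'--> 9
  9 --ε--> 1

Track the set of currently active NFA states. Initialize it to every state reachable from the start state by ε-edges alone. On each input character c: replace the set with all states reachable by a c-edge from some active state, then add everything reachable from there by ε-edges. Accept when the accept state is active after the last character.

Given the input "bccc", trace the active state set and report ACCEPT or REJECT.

Answer: REJECT

Trace:
initial (ε-close {0}): {0,2,4,5,6,8}
'b' @ 1: {1,3,5,6,7,8}  [accepting]
'c' @ 2: {}  — dead — no transitions
rest 'cc' ignored (set empty)
end set {} — state 1 not in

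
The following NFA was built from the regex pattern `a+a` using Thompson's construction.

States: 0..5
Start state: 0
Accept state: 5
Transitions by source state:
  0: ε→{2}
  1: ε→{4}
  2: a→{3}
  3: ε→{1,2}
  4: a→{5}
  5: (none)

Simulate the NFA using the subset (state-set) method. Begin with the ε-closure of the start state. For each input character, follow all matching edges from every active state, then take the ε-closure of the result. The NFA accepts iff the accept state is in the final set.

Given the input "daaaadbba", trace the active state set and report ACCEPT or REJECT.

Answer: REJECT

Derivation:
initial (ε-close {0}): {0,2}
'd' @ 1: {}  — state set empty
rest 'aaaadbba' ignored (set empty)
after full input: {}  (accept=5 not in)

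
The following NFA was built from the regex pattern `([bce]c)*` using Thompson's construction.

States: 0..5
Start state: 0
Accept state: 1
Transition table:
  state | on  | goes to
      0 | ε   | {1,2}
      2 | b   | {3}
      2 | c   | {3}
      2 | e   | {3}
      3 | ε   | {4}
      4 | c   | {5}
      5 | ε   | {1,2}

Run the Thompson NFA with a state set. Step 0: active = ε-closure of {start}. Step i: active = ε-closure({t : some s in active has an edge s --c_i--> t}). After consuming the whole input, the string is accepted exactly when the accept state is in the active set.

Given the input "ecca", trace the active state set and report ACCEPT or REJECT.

initial (ε-close {0}): {0,1,2}
'e' @ 1: {3,4}
'c' @ 2: {1,2,5}  [accepting]
'c' @ 3: {3,4}
'a' @ 4: {}  — no active states
end set {} — state 1 not in

Answer: REJECT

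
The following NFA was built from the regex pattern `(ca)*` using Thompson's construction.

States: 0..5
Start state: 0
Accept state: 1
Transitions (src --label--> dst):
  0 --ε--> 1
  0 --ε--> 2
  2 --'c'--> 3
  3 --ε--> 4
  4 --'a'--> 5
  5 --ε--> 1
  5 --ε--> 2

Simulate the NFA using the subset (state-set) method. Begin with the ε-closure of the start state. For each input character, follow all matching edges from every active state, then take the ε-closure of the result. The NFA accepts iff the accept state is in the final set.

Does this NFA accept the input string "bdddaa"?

initial (ε-close {0}): {0,1,2}
'b' @ 1: {}  — dead — no transitions
rest 'dddaa' ignored (set empty)
after full input: {}  (accept=1 not in)

Answer: REJECT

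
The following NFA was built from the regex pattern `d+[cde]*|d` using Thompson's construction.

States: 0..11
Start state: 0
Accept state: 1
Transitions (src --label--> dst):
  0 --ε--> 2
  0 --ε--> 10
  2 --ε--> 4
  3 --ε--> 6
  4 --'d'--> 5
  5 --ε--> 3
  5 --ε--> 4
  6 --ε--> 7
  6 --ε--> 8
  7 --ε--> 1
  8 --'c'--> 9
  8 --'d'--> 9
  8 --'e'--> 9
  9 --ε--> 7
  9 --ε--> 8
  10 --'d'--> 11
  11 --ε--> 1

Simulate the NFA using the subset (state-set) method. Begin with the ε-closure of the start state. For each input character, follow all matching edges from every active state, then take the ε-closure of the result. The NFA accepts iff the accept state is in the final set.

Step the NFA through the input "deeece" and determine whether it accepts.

start: ε-closure({0}) = {0,2,4,10}
'd' @ 1: {1,3,4,5,6,7,8,11}  [accepting]
'e' @ 2: {1,7,8,9}  [accepting]
'e' @ 3: {1,7,8,9}  [accepting]
'e' @ 4: {1,7,8,9}  [accepting]
'c' @ 5: {1,7,8,9}  [accepting]
'e' @ 6: {1,7,8,9}  [accepting]
final: {1,7,8,9}; accept 1 in set

Answer: ACCEPT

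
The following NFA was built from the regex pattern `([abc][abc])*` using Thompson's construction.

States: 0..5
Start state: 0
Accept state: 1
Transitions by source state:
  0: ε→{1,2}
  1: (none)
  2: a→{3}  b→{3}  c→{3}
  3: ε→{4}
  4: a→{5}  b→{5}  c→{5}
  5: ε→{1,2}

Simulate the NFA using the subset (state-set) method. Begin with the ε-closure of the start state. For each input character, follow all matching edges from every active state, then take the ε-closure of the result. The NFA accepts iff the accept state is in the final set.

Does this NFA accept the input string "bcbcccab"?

Answer: ACCEPT

Steps:
S₀ = ε-closure({0}) = {0,1,2}
'b' @ 1: {3,4}
'c' @ 2: {1,2,5}  (accept∈set)
'b' @ 3: {3,4}
'c' @ 4: {1,2,5}  (accept∈set)
'c' @ 5: {3,4}
'c' @ 6: {1,2,5}  (accept∈set)
'a' @ 7: {3,4}
'b' @ 8: {1,2,5}  (accept∈set)
after full input: {1,2,5}  (accept=1 in)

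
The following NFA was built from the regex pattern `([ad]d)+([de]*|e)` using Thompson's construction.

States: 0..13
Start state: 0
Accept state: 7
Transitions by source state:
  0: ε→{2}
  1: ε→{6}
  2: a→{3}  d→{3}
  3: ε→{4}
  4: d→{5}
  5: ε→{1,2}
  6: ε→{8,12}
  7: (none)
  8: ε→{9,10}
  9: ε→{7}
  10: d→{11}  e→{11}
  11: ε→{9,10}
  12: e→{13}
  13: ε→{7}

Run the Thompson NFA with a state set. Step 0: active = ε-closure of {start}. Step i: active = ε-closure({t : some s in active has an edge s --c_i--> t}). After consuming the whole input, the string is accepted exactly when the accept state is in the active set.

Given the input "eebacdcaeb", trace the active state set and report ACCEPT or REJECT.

Answer: REJECT

Derivation:
start: ε-closure({0}) = {0,2}
'e' @ 1: {}  — no active states
rest 'ebacdcaeb' ignored (set empty)
final: {}; accept 7 not in set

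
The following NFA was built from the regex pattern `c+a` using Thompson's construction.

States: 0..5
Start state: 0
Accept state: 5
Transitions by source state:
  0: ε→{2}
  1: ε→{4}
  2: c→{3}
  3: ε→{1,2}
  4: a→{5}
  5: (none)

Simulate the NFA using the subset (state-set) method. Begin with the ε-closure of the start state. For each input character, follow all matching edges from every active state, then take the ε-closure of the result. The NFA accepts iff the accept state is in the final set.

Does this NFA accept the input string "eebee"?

Answer: REJECT

Trace:
S₀ = ε-closure({0}) = {0,2}
'e' @ 1: {}  — dead — no transitions
rest 'ebee' ignored (set empty)
end set {} — state 5 not in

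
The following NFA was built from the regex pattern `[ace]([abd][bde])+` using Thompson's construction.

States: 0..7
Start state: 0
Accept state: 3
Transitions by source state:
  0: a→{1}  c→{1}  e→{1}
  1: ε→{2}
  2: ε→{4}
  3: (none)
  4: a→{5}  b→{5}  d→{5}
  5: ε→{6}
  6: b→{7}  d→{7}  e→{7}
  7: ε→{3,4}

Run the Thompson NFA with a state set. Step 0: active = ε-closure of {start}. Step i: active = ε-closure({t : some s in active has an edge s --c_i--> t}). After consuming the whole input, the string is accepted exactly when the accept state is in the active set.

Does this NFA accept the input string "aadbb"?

Answer: ACCEPT

Derivation:
S₀ = ε-closure({0}) = {0}
'a' @ 1: {1,2,4}
'a' @ 2: {5,6}
'd' @ 3: {3,4,7}  [accepting]
'b' @ 4: {5,6}
'b' @ 5: {3,4,7}  [accepting]
after full input: {3,4,7}  (accept=3 in)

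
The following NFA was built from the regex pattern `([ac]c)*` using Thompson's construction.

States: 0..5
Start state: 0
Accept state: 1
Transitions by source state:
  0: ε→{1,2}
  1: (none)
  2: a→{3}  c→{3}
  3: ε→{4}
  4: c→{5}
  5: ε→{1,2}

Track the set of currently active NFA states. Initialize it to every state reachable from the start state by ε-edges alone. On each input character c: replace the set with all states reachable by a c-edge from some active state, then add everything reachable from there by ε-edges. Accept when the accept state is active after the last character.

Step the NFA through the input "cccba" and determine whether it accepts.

start: ε-closure({0}) = {0,1,2}
'c' @ 1: {3,4}
'c' @ 2: {1,2,5}  (accept∈set)
'c' @ 3: {3,4}
'b' @ 4: {}  — dead — no transitions
rest 'a' ignored (set empty)
end set {} — state 1 not in

Answer: REJECT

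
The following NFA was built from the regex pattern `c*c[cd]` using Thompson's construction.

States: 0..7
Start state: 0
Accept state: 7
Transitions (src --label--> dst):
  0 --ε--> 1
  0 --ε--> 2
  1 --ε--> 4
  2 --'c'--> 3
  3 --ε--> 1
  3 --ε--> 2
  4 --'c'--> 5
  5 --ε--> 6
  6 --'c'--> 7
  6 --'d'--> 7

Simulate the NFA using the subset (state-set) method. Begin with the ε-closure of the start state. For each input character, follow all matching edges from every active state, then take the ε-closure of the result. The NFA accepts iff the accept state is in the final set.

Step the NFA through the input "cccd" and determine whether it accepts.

Answer: ACCEPT

Trace:
S₀ = ε-closure({0}) = {0,1,2,4}
'c' @ 1: {1,2,3,4,5,6}
'c' @ 2: {1,2,3,4,5,6,7}  (accept∈set)
'c' @ 3: {1,2,3,4,5,6,7}  (accept∈set)
'd' @ 4: {7}  (accept∈set)
final: {7}; accept 7 in set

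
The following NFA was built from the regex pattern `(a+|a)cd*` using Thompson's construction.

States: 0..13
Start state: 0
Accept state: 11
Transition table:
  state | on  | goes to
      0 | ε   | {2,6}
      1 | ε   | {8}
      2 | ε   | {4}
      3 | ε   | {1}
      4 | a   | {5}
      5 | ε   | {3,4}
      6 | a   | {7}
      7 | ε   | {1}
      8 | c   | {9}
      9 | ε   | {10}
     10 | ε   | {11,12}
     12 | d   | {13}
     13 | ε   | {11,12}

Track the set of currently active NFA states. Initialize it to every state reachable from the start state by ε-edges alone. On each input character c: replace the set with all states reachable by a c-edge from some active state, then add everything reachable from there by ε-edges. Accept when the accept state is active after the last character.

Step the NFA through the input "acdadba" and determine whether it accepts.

Answer: REJECT

Trace:
initial (ε-close {0}): {0,2,4,6}
'a' @ 1: {1,3,4,5,7,8}
'c' @ 2: {9,10,11,12}  [accepting]
'd' @ 3: {11,12,13}  [accepting]
'a' @ 4: {}  — no active states
rest 'dba' ignored (set empty)
after full input: {}  (accept=11 not in)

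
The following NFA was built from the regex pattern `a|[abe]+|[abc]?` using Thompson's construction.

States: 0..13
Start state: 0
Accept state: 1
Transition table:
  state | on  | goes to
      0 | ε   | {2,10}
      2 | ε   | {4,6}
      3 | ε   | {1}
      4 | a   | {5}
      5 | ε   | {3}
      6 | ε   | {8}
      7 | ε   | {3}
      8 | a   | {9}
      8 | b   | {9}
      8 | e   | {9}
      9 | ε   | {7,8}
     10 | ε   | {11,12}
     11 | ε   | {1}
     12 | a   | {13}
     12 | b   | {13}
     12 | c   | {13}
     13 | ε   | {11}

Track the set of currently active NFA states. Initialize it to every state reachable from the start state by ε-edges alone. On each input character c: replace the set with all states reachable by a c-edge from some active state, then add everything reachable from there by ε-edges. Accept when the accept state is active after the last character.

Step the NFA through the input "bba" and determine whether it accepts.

start: ε-closure({0}) = {0,1,2,4,6,8,10,11,12}
'b' @ 1: {1,3,7,8,9,11,13}  (accept∈set)
'b' @ 2: {1,3,7,8,9}  (accept∈set)
'a' @ 3: {1,3,7,8,9}  (accept∈set)
after full input: {1,3,7,8,9}  (accept=1 in)

Answer: ACCEPT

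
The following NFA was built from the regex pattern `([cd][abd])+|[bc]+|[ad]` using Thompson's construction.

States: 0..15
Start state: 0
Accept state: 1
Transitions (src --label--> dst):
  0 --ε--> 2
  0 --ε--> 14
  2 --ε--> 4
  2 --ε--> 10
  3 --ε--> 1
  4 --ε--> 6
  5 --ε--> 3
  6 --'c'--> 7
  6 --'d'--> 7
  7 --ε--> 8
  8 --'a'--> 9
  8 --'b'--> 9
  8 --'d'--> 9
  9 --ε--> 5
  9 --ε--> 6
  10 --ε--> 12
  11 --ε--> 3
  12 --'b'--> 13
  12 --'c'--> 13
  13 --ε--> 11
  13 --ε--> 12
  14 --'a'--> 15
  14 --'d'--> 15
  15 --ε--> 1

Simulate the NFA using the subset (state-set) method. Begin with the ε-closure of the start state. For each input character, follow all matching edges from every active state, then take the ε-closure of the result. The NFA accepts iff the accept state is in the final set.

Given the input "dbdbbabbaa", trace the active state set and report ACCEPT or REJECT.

Answer: REJECT

Steps:
start: ε-closure({0}) = {0,2,4,6,10,12,14}
'd' @ 1: {1,7,8,15}  [accepting]
'b' @ 2: {1,3,5,6,9}  [accepting]
'd' @ 3: {7,8}
'b' @ 4: {1,3,5,6,9}  [accepting]
'b' @ 5: {}  — dead — no transitions
rest 'abbaa' ignored (set empty)
final: {}; accept 1 not in set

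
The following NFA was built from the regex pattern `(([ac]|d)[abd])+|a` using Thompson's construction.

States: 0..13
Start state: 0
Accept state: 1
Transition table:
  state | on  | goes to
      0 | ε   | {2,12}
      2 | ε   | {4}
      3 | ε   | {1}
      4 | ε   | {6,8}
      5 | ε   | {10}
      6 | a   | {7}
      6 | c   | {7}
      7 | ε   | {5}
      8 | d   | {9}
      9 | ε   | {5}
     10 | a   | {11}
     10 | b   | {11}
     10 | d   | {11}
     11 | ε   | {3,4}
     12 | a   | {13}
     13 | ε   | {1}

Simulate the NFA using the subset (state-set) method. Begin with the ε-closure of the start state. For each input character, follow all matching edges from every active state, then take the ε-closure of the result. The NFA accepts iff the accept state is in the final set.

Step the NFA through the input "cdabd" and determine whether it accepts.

Answer: REJECT

Trace:
start: ε-closure({0}) = {0,2,4,6,8,12}
'c' @ 1: {5,7,10}
'd' @ 2: {1,3,4,6,8,11}  ✓accept
'a' @ 3: {5,7,10}
'b' @ 4: {1,3,4,6,8,11}  ✓accept
'd' @ 5: {5,9,10}
after full input: {5,9,10}  (accept=1 not in)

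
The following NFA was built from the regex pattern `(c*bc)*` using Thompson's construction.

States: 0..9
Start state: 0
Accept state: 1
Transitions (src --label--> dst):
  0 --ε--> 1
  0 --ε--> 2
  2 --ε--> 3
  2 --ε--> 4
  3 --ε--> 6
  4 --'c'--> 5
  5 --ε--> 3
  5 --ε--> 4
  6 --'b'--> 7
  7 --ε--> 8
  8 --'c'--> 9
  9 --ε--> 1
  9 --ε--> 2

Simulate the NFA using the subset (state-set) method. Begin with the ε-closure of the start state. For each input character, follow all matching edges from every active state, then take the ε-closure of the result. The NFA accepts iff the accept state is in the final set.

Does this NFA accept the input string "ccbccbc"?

Answer: ACCEPT

Trace:
start: ε-closure({0}) = {0,1,2,3,4,6}
'c' @ 1: {3,4,5,6}
'c' @ 2: {3,4,5,6}
'b' @ 3: {7,8}
'c' @ 4: {1,2,3,4,6,9}  [accepting]
'c' @ 5: {3,4,5,6}
'b' @ 6: {7,8}
'c' @ 7: {1,2,3,4,6,9}  [accepting]
after full input: {1,2,3,4,6,9}  (accept=1 in)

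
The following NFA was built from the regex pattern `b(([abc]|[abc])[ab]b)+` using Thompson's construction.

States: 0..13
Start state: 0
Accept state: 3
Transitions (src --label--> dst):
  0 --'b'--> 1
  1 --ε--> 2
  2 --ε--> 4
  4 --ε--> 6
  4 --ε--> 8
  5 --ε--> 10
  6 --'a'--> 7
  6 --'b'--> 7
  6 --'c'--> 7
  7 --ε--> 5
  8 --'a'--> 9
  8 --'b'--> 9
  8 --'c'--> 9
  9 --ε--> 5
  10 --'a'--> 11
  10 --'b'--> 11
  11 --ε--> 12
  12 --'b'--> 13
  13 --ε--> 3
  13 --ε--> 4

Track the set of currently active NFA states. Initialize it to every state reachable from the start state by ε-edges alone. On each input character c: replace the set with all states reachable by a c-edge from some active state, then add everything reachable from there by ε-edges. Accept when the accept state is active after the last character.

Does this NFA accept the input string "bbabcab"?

start: ε-closure({0}) = {0}
'b' @ 1: {1,2,4,6,8}
'b' @ 2: {5,7,9,10}
'a' @ 3: {11,12}
'b' @ 4: {3,4,6,8,13}  ✓accept
'c' @ 5: {5,7,9,10}
'a' @ 6: {11,12}
'b' @ 7: {3,4,6,8,13}  ✓accept
final: {3,4,6,8,13}; accept 3 in set

Answer: ACCEPT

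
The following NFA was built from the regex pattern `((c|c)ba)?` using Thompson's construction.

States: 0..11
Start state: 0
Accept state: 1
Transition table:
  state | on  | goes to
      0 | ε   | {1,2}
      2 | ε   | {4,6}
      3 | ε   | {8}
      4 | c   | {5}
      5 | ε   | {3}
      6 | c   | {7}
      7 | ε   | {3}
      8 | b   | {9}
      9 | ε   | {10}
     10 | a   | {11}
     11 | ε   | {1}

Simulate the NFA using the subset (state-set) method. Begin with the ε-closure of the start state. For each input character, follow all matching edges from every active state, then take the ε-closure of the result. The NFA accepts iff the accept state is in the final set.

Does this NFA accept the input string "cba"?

initial (ε-close {0}): {0,1,2,4,6}
'c' @ 1: {3,5,7,8}
'b' @ 2: {9,10}
'a' @ 3: {1,11}  (accept∈set)
after full input: {1,11}  (accept=1 in)

Answer: ACCEPT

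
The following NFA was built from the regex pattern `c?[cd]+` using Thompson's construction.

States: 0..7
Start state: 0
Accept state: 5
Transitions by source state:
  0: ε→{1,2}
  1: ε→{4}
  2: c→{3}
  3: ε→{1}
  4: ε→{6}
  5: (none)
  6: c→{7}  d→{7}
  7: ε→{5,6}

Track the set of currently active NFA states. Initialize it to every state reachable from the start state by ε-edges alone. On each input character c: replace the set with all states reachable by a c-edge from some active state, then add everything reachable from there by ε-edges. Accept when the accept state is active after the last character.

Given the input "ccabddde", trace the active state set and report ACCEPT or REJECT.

Answer: REJECT

Steps:
start: ε-closure({0}) = {0,1,2,4,6}
'c' @ 1: {1,3,4,5,6,7}  (accept∈set)
'c' @ 2: {5,6,7}  (accept∈set)
'a' @ 3: {}  — no active states
rest 'bddde' ignored (set empty)
final: {}; accept 5 not in set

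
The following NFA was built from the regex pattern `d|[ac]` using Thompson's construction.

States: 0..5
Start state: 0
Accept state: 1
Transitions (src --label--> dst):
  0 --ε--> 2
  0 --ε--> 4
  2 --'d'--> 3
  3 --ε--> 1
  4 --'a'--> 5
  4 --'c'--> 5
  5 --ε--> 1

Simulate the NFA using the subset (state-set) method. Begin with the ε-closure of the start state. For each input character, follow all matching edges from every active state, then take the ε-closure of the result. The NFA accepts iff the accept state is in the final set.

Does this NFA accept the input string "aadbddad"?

S₀ = ε-closure({0}) = {0,2,4}
'a' @ 1: {1,5}  ✓accept
'a' @ 2: {}  — dead — no transitions
rest 'dbddad' ignored (set empty)
after full input: {}  (accept=1 not in)

Answer: REJECT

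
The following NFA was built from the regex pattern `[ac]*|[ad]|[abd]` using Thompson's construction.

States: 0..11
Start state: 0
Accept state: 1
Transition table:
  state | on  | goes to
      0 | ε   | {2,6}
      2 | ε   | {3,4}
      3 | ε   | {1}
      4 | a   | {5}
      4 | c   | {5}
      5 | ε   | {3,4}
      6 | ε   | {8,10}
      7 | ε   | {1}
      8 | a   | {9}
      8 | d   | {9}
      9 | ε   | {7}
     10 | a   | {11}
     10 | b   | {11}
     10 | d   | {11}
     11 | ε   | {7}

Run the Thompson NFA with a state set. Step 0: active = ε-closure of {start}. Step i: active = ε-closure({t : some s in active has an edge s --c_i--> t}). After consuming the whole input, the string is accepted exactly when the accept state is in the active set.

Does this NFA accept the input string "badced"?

Answer: REJECT

Trace:
S₀ = ε-closure({0}) = {0,1,2,3,4,6,8,10}
'b' @ 1: {1,7,11}  (accept∈set)
'a' @ 2: {}  — no active states
rest 'dced' ignored (set empty)
end set {} — state 1 not in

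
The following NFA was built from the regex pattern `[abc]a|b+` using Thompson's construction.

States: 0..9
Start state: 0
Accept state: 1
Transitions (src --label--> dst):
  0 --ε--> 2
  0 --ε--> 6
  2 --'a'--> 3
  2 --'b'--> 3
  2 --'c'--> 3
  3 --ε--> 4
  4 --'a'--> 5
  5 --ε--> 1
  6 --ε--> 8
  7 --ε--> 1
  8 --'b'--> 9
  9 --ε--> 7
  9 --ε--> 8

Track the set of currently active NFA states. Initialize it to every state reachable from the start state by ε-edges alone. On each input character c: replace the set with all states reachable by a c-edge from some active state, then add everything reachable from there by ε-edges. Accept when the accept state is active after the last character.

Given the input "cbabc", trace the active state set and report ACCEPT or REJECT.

Answer: REJECT

Derivation:
start: ε-closure({0}) = {0,2,6,8}
'c' @ 1: {3,4}
'b' @ 2: {}  — state set empty
rest 'abc' ignored (set empty)
final: {}; accept 1 not in set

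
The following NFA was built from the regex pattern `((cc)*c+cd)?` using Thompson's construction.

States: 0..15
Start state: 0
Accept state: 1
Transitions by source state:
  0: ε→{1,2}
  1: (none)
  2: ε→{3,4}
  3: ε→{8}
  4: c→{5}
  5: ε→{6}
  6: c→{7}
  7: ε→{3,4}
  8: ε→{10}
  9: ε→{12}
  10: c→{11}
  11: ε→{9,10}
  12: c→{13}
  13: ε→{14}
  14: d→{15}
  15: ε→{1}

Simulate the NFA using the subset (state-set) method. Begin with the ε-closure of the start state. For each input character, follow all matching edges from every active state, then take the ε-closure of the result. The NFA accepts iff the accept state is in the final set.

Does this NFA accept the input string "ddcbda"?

Answer: REJECT

Steps:
S₀ = ε-closure({0}) = {0,1,2,3,4,8,10}
'd' @ 1: {}  — state set empty
rest 'dcbda' ignored (set empty)
final: {}; accept 1 not in set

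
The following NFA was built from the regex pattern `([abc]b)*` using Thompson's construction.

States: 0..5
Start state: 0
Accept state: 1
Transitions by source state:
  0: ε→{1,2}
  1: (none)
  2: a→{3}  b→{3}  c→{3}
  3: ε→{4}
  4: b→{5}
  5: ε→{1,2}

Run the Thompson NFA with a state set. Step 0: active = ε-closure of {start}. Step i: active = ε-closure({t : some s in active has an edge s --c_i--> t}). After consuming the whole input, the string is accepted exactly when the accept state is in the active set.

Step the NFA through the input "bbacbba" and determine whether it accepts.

Answer: REJECT

Trace:
initial (ε-close {0}): {0,1,2}
'b' @ 1: {3,4}
'b' @ 2: {1,2,5}  (accept∈set)
'a' @ 3: {3,4}
'c' @ 4: {}  — no active states
rest 'bba' ignored (set empty)
final: {}; accept 1 not in set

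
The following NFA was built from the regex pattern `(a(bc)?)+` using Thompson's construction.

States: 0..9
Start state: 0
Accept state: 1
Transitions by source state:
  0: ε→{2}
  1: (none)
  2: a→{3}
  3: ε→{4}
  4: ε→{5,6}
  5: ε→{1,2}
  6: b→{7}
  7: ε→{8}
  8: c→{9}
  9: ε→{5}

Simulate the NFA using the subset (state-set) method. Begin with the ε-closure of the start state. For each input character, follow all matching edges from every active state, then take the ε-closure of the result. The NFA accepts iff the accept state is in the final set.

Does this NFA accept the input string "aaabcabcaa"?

start: ε-closure({0}) = {0,2}
'a' @ 1: {1,2,3,4,5,6}  [accepting]
'a' @ 2: {1,2,3,4,5,6}  [accepting]
'a' @ 3: {1,2,3,4,5,6}  [accepting]
'b' @ 4: {7,8}
'c' @ 5: {1,2,5,9}  [accepting]
'a' @ 6: {1,2,3,4,5,6}  [accepting]
'b' @ 7: {7,8}
'c' @ 8: {1,2,5,9}  [accepting]
'a' @ 9: {1,2,3,4,5,6}  [accepting]
'a' @ 10: {1,2,3,4,5,6}  [accepting]
after full input: {1,2,3,4,5,6}  (accept=1 in)

Answer: ACCEPT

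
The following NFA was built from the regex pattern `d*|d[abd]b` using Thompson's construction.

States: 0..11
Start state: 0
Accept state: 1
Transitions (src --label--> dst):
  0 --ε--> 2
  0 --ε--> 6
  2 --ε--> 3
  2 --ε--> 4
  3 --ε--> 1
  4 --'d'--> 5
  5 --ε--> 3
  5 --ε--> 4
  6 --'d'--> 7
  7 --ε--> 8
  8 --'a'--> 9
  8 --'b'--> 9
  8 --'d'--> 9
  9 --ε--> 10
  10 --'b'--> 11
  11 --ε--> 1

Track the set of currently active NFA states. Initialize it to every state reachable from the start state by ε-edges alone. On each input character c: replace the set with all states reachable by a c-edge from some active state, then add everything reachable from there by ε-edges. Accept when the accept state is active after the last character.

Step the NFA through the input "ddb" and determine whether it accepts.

Answer: ACCEPT

Trace:
initial (ε-close {0}): {0,1,2,3,4,6}
'd' @ 1: {1,3,4,5,7,8}  ✓accept
'd' @ 2: {1,3,4,5,9,10}  ✓accept
'b' @ 3: {1,11}  ✓accept
final: {1,11}; accept 1 in set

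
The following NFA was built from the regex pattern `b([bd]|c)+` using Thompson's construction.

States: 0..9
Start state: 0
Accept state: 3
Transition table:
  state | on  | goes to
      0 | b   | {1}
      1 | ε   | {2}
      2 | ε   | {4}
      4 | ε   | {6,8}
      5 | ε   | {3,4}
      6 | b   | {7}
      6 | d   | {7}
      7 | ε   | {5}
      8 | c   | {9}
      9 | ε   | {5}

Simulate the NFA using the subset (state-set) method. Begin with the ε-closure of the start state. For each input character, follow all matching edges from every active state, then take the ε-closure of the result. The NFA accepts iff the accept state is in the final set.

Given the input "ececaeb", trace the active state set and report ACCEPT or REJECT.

Answer: REJECT

Derivation:
S₀ = ε-closure({0}) = {0}
'e' @ 1: {}  — state set empty
rest 'cecaeb' ignored (set empty)
end set {} — state 3 not in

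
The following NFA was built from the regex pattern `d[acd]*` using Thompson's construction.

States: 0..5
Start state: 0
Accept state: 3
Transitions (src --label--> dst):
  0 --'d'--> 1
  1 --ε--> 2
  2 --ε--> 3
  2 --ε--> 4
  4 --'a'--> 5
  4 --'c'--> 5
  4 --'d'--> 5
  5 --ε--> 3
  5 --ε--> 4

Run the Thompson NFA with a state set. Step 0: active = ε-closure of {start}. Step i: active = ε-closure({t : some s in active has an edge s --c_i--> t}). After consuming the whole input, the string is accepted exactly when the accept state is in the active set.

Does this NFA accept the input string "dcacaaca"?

Answer: ACCEPT

Derivation:
start: ε-closure({0}) = {0}
'd' @ 1: {1,2,3,4}  ✓accept
'c' @ 2: {3,4,5}  ✓accept
'a' @ 3: {3,4,5}  ✓accept
'c' @ 4: {3,4,5}  ✓accept
'a' @ 5: {3,4,5}  ✓accept
'a' @ 6: {3,4,5}  ✓accept
'c' @ 7: {3,4,5}  ✓accept
'a' @ 8: {3,4,5}  ✓accept
final: {3,4,5}; accept 3 in set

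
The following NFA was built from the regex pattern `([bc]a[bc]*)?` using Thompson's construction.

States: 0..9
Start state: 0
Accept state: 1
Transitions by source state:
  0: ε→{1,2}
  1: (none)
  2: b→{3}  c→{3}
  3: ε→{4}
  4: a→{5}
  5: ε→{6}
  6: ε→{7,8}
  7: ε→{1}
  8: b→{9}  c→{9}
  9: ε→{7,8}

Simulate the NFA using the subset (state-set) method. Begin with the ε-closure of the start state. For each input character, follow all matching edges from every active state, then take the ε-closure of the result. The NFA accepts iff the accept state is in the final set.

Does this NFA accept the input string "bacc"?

initial (ε-close {0}): {0,1,2}
'b' @ 1: {3,4}
'a' @ 2: {1,5,6,7,8}  (accept∈set)
'c' @ 3: {1,7,8,9}  (accept∈set)
'c' @ 4: {1,7,8,9}  (accept∈set)
after full input: {1,7,8,9}  (accept=1 in)

Answer: ACCEPT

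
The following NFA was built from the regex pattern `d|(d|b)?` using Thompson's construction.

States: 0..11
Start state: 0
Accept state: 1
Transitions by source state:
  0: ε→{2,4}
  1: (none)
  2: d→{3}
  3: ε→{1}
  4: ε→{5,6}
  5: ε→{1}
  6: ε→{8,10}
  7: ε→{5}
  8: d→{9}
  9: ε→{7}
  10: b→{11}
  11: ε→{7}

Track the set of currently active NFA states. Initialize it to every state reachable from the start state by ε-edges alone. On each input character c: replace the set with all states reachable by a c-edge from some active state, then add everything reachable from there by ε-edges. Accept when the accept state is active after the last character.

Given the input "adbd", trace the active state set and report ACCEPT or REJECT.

Answer: REJECT

Steps:
start: ε-closure({0}) = {0,1,2,4,5,6,8,10}
'a' @ 1: {}  — dead — no transitions
rest 'dbd' ignored (set empty)
final: {}; accept 1 not in set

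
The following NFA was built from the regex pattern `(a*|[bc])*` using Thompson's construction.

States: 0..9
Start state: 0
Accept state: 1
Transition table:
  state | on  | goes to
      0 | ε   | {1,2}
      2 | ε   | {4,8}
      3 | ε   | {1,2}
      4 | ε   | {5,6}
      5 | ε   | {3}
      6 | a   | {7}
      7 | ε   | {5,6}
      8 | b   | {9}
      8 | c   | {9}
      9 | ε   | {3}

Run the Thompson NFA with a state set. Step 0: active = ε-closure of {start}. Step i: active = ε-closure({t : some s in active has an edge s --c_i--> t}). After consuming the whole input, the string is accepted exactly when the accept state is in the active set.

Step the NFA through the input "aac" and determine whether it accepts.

start: ε-closure({0}) = {0,1,2,3,4,5,6,8}
'a' @ 1: {1,2,3,4,5,6,7,8}  (accept∈set)
'a' @ 2: {1,2,3,4,5,6,7,8}  (accept∈set)
'c' @ 3: {1,2,3,4,5,6,8,9}  (accept∈set)
final: {1,2,3,4,5,6,8,9}; accept 1 in set

Answer: ACCEPT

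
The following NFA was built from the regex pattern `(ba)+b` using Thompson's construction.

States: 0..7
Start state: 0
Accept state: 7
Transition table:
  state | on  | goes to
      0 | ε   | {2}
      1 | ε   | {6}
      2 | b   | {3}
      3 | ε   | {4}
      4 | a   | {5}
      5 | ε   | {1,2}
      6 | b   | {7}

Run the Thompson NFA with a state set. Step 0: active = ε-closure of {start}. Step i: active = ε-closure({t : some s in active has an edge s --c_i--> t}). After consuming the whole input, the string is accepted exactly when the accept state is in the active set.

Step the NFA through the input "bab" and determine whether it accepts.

Answer: ACCEPT

Trace:
start: ε-closure({0}) = {0,2}
'b' @ 1: {3,4}
'a' @ 2: {1,2,5,6}
'b' @ 3: {3,4,7}  ✓accept
end set {3,4,7} — state 7 in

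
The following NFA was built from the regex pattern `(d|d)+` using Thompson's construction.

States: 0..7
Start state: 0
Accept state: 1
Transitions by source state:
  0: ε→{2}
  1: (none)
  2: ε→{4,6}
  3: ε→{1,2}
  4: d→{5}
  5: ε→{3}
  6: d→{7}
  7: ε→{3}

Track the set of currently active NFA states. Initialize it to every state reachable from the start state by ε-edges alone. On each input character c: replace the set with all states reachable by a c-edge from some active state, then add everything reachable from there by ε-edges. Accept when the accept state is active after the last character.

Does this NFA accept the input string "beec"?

Answer: REJECT

Trace:
initial (ε-close {0}): {0,2,4,6}
'b' @ 1: {}  — no active states
rest 'eec' ignored (set empty)
final: {}; accept 1 not in set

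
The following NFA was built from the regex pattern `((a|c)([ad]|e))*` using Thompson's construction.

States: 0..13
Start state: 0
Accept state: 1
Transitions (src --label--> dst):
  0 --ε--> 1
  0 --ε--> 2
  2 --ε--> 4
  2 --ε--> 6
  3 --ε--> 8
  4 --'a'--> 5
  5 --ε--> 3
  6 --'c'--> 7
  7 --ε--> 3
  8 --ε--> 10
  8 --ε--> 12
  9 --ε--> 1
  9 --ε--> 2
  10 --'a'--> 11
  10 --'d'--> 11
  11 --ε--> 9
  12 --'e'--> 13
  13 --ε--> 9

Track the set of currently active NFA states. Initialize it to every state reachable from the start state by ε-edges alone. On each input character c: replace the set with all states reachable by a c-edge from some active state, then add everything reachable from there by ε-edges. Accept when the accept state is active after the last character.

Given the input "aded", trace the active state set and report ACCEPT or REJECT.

initial (ε-close {0}): {0,1,2,4,6}
'a' @ 1: {3,5,8,10,12}
'd' @ 2: {1,2,4,6,9,11}  [accepting]
'e' @ 3: {}  — dead — no transitions
rest 'd' ignored (set empty)
final: {}; accept 1 not in set

Answer: REJECT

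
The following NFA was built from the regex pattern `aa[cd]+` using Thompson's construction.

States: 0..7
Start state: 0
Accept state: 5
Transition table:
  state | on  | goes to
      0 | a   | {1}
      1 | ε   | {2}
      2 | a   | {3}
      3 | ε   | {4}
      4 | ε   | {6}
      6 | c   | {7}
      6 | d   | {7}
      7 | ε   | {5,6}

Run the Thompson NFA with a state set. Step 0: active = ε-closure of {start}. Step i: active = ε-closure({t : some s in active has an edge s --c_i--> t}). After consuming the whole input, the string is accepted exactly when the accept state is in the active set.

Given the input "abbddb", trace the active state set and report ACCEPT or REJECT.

Answer: REJECT

Trace:
start: ε-closure({0}) = {0}
'a' @ 1: {1,2}
'b' @ 2: {}  — dead — no transitions
rest 'bddb' ignored (set empty)
after full input: {}  (accept=5 not in)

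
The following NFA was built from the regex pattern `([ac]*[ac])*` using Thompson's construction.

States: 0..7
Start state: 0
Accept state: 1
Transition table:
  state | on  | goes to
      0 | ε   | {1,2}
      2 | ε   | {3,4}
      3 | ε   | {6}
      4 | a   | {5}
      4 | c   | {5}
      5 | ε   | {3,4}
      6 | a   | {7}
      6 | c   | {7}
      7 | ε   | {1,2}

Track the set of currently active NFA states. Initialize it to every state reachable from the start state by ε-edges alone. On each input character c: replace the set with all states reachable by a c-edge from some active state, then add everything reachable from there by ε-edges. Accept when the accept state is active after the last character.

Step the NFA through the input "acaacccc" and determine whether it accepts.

Answer: ACCEPT

Trace:
S₀ = ε-closure({0}) = {0,1,2,3,4,6}
'a' @ 1: {1,2,3,4,5,6,7}  [accepting]
'c' @ 2: {1,2,3,4,5,6,7}  [accepting]
'a' @ 3: {1,2,3,4,5,6,7}  [accepting]
'a' @ 4: {1,2,3,4,5,6,7}  [accepting]
'c' @ 5: {1,2,3,4,5,6,7}  [accepting]
'c' @ 6: {1,2,3,4,5,6,7}  [accepting]
'c' @ 7: {1,2,3,4,5,6,7}  [accepting]
'c' @ 8: {1,2,3,4,5,6,7}  [accepting]
final: {1,2,3,4,5,6,7}; accept 1 in set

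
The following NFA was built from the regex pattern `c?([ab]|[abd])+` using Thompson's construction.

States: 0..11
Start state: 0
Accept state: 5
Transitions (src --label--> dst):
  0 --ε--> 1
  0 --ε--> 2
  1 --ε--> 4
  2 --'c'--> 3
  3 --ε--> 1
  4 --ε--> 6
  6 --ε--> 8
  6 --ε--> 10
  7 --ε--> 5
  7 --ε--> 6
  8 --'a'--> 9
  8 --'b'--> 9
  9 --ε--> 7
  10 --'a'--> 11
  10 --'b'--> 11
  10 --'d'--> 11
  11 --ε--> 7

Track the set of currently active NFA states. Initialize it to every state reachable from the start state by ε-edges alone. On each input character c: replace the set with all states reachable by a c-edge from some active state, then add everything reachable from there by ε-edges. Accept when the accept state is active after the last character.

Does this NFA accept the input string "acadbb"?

Answer: REJECT

Trace:
initial (ε-close {0}): {0,1,2,4,6,8,10}
'a' @ 1: {5,6,7,8,9,10,11}  [accepting]
'c' @ 2: {}  — dead — no transitions
rest 'adbb' ignored (set empty)
end set {} — state 5 not in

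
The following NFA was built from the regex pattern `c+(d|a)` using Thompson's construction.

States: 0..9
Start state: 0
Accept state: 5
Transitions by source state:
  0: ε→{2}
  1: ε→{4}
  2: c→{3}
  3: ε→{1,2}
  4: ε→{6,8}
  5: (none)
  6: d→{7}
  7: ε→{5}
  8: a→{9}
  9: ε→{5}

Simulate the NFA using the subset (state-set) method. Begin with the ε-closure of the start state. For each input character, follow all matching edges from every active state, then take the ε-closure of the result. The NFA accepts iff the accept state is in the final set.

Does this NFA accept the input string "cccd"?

Answer: ACCEPT

Trace:
initial (ε-close {0}): {0,2}
'c' @ 1: {1,2,3,4,6,8}
'c' @ 2: {1,2,3,4,6,8}
'c' @ 3: {1,2,3,4,6,8}
'd' @ 4: {5,7}  [accepting]
after full input: {5,7}  (accept=5 in)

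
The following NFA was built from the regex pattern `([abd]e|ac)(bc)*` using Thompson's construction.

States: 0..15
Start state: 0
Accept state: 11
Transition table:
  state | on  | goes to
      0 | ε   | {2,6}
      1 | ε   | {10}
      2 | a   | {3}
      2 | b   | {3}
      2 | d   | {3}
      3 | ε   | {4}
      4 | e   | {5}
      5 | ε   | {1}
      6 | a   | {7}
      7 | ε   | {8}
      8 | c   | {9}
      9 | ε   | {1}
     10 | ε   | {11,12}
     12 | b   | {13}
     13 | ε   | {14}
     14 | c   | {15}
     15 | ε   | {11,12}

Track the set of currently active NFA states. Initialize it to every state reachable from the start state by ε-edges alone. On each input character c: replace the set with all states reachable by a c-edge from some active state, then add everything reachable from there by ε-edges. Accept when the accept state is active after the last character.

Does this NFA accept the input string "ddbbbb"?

S₀ = ε-closure({0}) = {0,2,6}
'd' @ 1: {3,4}
'd' @ 2: {}  — state set empty
rest 'bbbb' ignored (set empty)
final: {}; accept 11 not in set

Answer: REJECT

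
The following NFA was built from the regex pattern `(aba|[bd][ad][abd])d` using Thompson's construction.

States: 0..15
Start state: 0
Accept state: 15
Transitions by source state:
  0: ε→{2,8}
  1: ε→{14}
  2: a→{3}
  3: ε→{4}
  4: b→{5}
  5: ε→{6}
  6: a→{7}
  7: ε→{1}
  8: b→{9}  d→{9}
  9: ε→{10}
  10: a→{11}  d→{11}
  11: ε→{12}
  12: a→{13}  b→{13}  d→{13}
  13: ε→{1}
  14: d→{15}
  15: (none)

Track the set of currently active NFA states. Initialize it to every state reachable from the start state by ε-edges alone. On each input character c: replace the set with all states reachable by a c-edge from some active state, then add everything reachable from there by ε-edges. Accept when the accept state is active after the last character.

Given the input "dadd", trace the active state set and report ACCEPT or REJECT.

start: ε-closure({0}) = {0,2,8}
'd' @ 1: {9,10}
'a' @ 2: {11,12}
'd' @ 3: {1,13,14}
'd' @ 4: {15}  [accepting]
after full input: {15}  (accept=15 in)

Answer: ACCEPT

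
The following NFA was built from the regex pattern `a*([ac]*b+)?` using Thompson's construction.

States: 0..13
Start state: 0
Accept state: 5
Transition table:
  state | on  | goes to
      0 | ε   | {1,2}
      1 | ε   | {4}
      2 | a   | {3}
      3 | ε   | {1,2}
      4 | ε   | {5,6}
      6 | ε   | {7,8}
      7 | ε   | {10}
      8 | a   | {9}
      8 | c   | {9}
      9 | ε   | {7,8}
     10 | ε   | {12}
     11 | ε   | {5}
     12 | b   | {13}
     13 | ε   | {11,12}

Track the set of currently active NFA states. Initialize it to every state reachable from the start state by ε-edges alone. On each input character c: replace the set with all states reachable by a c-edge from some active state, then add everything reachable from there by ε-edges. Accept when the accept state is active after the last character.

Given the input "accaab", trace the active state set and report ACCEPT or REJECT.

Answer: ACCEPT

Steps:
S₀ = ε-closure({0}) = {0,1,2,4,5,6,7,8,10,12}
'a' @ 1: {1,2,3,4,5,6,7,8,9,10,12}  ✓accept
'c' @ 2: {7,8,9,10,12}
'c' @ 3: {7,8,9,10,12}
'a' @ 4: {7,8,9,10,12}
'a' @ 5: {7,8,9,10,12}
'b' @ 6: {5,11,12,13}  ✓accept
after full input: {5,11,12,13}  (accept=5 in)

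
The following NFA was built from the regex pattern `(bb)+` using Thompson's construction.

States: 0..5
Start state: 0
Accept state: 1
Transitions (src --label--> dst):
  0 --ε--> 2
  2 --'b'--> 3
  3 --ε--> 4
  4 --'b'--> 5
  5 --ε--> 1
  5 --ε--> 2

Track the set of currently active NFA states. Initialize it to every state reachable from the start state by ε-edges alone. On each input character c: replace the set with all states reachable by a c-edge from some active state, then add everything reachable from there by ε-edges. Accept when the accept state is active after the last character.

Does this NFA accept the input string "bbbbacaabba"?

S₀ = ε-closure({0}) = {0,2}
'b' @ 1: {3,4}
'b' @ 2: {1,2,5}  [accepting]
'b' @ 3: {3,4}
'b' @ 4: {1,2,5}  [accepting]
'a' @ 5: {}  — dead — no transitions
rest 'caabba' ignored (set empty)
end set {} — state 1 not in

Answer: REJECT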